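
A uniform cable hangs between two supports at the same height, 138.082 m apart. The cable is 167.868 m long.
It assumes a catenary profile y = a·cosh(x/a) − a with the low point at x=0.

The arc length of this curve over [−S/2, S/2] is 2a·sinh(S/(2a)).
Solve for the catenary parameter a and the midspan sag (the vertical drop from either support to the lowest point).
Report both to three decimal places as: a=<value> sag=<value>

a=62.560 sag=42.124

seed: a₀ = √(S³/(24(L−S))) = √(138.082³/(24·29.786)) = 60.686751
iter 1: u=1.137662  f(a)=+1.988e+00  f'(a)=-1.115e+00  a ← 60.686751 − (+1.988e+00/-1.115e+00) = 62.470235
iter 2: u=1.105182  f(a)=+9.101e-02  f'(a)=-1.015e+00  a ← 62.470235 − (+9.101e-02/-1.015e+00) = 62.559917
iter 3: u=1.103598  f(a)=+2.110e-04  f'(a)=-1.010e+00  a ← 62.559917 − (+2.110e-04/-1.010e+00) = 62.560126
iter 4: u=1.103594  f(a)=+1.139e-09  f'(a)=-1.010e+00  a ← 62.560126 − (+1.139e-09/-1.010e+00) = 62.560126
iter 5: u=1.103594  f(a)=+0.000e+00  f'(a)=-1.010e+00  a ← 62.560126 − (+0.000e+00/-1.010e+00) = 62.560126
converged: |Δa| < 1e-12 after 5 iterations
sag = a·(cosh(S/(2a)) − 1) = 62.560126·(cosh(1.103594) − 1) = 42.123615
T_max/T_min = cosh(S/(2a)) = 1.673330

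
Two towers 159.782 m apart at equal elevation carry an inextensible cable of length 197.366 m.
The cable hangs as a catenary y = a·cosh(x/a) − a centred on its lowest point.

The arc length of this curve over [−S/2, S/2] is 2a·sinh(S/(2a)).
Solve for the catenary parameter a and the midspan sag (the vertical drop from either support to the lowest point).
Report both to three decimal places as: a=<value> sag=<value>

a=69.503 sag=51.199

seed: a₀ = √(S³/(24(L−S))) = √(159.782³/(24·37.584)) = 67.248819
iter 1: u=1.187991  f(a)=+2.743e+00  f'(a)=-1.284e+00  a ← 67.248819 − (+2.743e+00/-1.284e+00) = 69.385691
iter 2: u=1.151405  f(a)=+1.362e-01  f'(a)=-1.159e+00  a ← 69.385691 − (+1.362e-01/-1.159e+00) = 69.503172
iter 3: u=1.149458  f(a)=+3.744e-04  f'(a)=-1.153e+00  a ← 69.503172 − (+3.744e-04/-1.153e+00) = 69.503497
iter 4: u=1.149453  f(a)=+2.847e-09  f'(a)=-1.153e+00  a ← 69.503497 − (+2.847e-09/-1.153e+00) = 69.503497
iter 5: u=1.149453  f(a)=+2.842e-14  f'(a)=-1.153e+00  a ← 69.503497 − (+2.842e-14/-1.153e+00) = 69.503497
converged: |Δa| < 1e-12 after 5 iterations
sag = a·(cosh(S/(2a)) − 1) = 69.503497·(cosh(1.149453) − 1) = 51.198908
T_max/T_min = cosh(S/(2a)) = 1.736638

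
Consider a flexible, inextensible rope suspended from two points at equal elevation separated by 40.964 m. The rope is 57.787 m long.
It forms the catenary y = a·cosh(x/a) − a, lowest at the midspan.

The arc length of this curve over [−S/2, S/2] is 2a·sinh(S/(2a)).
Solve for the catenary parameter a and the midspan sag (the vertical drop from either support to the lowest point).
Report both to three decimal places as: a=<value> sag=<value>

a=13.786 sag=18.228

seed: a₀ = √(S³/(24(L−S))) = √(40.964³/(24·16.823)) = 13.048067
iter 1: u=1.569734  f(a)=+2.199e+00  f'(a)=-3.273e+00  a ← 13.048067 − (+2.199e+00/-3.273e+00) = 13.719869
iter 2: u=1.492871  f(a)=+1.812e-01  f'(a)=-2.753e+00  a ← 13.719869 − (+1.812e-01/-2.753e+00) = 13.785679
iter 3: u=1.485745  f(a)=+1.475e-03  f'(a)=-2.709e+00  a ← 13.785679 − (+1.475e-03/-2.709e+00) = 13.786224
iter 4: u=1.485686  f(a)=+9.954e-08  f'(a)=-2.708e+00  a ← 13.786224 − (+9.954e-08/-2.708e+00) = 13.786224
iter 5: u=1.485686  f(a)=+1.421e-14  f'(a)=-2.708e+00  a ← 13.786224 − (+1.421e-14/-2.708e+00) = 13.786224
converged: |Δa| < 1e-12 after 5 iterations
sag = a·(cosh(S/(2a)) − 1) = 13.786224·(cosh(1.485686) − 1) = 18.227747
T_max/T_min = cosh(S/(2a)) = 2.322171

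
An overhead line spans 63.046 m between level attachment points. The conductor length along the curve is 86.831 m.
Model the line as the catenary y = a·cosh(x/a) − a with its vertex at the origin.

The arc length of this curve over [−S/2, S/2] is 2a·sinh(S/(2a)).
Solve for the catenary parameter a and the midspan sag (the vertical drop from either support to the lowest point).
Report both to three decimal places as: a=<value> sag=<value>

a=22.048 sag=26.645

seed: a₀ = √(S³/(24(L−S))) = √(63.046³/(24·23.785)) = 20.952175
iter 1: u=1.504522  f(a)=+2.842e+00  f'(a)=-2.828e+00  a ← 20.952175 − (+2.842e+00/-2.828e+00) = 21.957140
iter 2: u=1.435661  f(a)=+2.172e-01  f'(a)=-2.410e+00  a ← 21.957140 − (+2.172e-01/-2.410e+00) = 22.047268
iter 3: u=1.429792  f(a)=+1.502e-03  f'(a)=-2.377e+00  a ← 22.047268 − (+1.502e-03/-2.377e+00) = 22.047900
iter 4: u=1.429751  f(a)=+7.289e-08  f'(a)=-2.377e+00  a ← 22.047900 − (+7.289e-08/-2.377e+00) = 22.047900
iter 5: u=1.429751  f(a)=-2.842e-14  f'(a)=-2.377e+00  a ← 22.047900 − (-2.842e-14/-2.377e+00) = 22.047900
converged: |Δa| < 1e-12 after 5 iterations
sag = a·(cosh(S/(2a)) − 1) = 22.047900·(cosh(1.429751) − 1) = 26.645175
T_max/T_min = cosh(S/(2a)) = 2.208513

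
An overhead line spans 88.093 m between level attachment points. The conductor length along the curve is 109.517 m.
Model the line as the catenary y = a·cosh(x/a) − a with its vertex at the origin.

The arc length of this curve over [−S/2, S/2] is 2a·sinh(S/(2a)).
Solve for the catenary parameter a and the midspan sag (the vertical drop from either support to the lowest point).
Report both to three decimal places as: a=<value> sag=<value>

seed: a₀ = √(S³/(24(L−S))) = √(88.093³/(24·21.424)) = 36.463319
iter 1: u=1.207967  f(a)=+1.618e+00  f'(a)=-1.356e+00  a ← 36.463319 − (+1.618e+00/-1.356e+00) = 37.657124
iter 2: u=1.169672  f(a)=+8.288e-02  f'(a)=-1.220e+00  a ← 37.657124 − (+8.288e-02/-1.220e+00) = 37.725055
iter 3: u=1.167566  f(a)=+2.433e-04  f'(a)=-1.213e+00  a ← 37.725055 − (+2.433e-04/-1.213e+00) = 37.725256
iter 4: u=1.167560  f(a)=+2.111e-09  f'(a)=-1.213e+00  a ← 37.725256 − (+2.111e-09/-1.213e+00) = 37.725256
iter 5: u=1.167560  f(a)=-1.421e-14  f'(a)=-1.213e+00  a ← 37.725256 − (-1.421e-14/-1.213e+00) = 37.725256
converged: |Δa| < 1e-12 after 5 iterations
sag = a·(cosh(S/(2a)) − 1) = 37.725256·(cosh(1.167560) − 1) = 28.770520
T_max/T_min = cosh(S/(2a)) = 1.762633

a=37.725 sag=28.771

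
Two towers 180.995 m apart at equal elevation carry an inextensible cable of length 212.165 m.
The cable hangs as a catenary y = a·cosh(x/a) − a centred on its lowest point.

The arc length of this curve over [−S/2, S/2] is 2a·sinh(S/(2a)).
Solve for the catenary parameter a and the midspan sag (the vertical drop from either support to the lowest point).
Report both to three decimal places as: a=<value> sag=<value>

a=91.242 sag=48.682

seed: a₀ = √(S³/(24(L−S))) = √(180.995³/(24·31.170)) = 89.027842
iter 1: u=1.016508  f(a)=+1.651e+00  f'(a)=-7.753e-01  a ← 89.027842 − (+1.651e+00/-7.753e-01) = 91.156771
iter 2: u=0.992768  f(a)=+6.106e-02  f'(a)=-7.189e-01  a ← 91.156771 − (+6.106e-02/-7.189e-01) = 91.241708
iter 3: u=0.991844  f(a)=+9.068e-05  f'(a)=-7.168e-01  a ← 91.241708 − (+9.068e-05/-7.168e-01) = 91.241834
iter 4: u=0.991842  f(a)=+2.007e-10  f'(a)=-7.168e-01  a ← 91.241834 − (+2.007e-10/-7.168e-01) = 91.241834
iter 5: u=0.991842  f(a)=-8.527e-14  f'(a)=-7.168e-01  a ← 91.241834 − (-8.527e-14/-7.168e-01) = 91.241834
converged: |Δa| < 1e-12 after 5 iterations
sag = a·(cosh(S/(2a)) − 1) = 91.241834·(cosh(0.991842) − 1) = 48.681606
T_max/T_min = cosh(S/(2a)) = 1.533545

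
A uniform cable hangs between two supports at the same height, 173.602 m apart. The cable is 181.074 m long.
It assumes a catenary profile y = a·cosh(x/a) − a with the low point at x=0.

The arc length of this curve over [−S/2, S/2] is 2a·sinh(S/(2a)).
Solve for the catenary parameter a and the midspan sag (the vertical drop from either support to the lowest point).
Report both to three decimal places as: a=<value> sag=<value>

a=171.900 sag=22.385

seed: a₀ = √(S³/(24(L−S))) = √(173.602³/(24·7.472)) = 170.807932
iter 1: u=0.508179  f(a)=+9.708e-02  f'(a)=-8.977e-02  a ← 170.807932 − (+9.708e-02/-8.977e-02) = 171.889313
iter 2: u=0.504982  f(a)=+9.296e-04  f'(a)=-8.806e-02  a ← 171.889313 − (+9.296e-04/-8.806e-02) = 171.899870
iter 3: u=0.504951  f(a)=+8.708e-08  f'(a)=-8.804e-02  a ← 171.899870 − (+8.708e-08/-8.804e-02) = 171.899870
iter 4: u=0.504951  f(a)=+2.842e-14  f'(a)=-8.804e-02  a ← 171.899870 − (+2.842e-14/-8.804e-02) = 171.899870
converged: |Δa| < 1e-12 after 4 iterations
sag = a·(cosh(S/(2a)) − 1) = 171.899870·(cosh(0.504951) − 1) = 22.384750
T_max/T_min = cosh(S/(2a)) = 1.130220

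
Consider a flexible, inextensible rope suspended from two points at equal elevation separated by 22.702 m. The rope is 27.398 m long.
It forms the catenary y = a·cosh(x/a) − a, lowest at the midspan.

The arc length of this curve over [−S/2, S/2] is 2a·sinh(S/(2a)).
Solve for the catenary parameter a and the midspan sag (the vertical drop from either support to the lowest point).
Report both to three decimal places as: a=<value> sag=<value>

a=10.491 sag=6.764

seed: a₀ = √(S³/(24(L−S))) = √(22.702³/(24·4.696)) = 10.188882
iter 1: u=1.114058  f(a)=+3.002e-01  f'(a)=-1.041e+00  a ← 10.188882 − (+3.002e-01/-1.041e+00) = 10.477130
iter 2: u=1.083407  f(a)=+1.321e-02  f'(a)=-9.516e-01  a ← 10.477130 − (+1.321e-02/-9.516e-01) = 10.491013
iter 3: u=1.081974  f(a)=+2.819e-05  f'(a)=-9.475e-01  a ← 10.491013 − (+2.819e-05/-9.475e-01) = 10.491042
iter 4: u=1.081971  f(a)=+1.290e-10  f'(a)=-9.475e-01  a ← 10.491042 − (+1.290e-10/-9.475e-01) = 10.491042
iter 5: u=1.081971  f(a)=+7.105e-15  f'(a)=-9.475e-01  a ← 10.491042 − (+7.105e-15/-9.475e-01) = 10.491042
converged: |Δa| < 1e-12 after 5 iterations
sag = a·(cosh(S/(2a)) − 1) = 10.491042·(cosh(1.081971) − 1) = 6.763655
T_max/T_min = cosh(S/(2a)) = 1.644708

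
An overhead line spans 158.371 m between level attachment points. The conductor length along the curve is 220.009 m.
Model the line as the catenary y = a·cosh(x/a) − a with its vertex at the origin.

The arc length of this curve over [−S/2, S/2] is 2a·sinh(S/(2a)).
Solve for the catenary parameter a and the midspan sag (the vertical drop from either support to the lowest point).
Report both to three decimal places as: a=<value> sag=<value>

seed: a₀ = √(S³/(24(L−S))) = √(158.371³/(24·61.638)) = 51.818352
iter 1: u=1.528136  f(a)=+7.610e+00  f'(a)=-2.983e+00  a ← 51.818352 − (+7.610e+00/-2.983e+00) = 54.369615
iter 2: u=1.456429  f(a)=+5.981e-01  f'(a)=-2.531e+00  a ← 54.369615 − (+5.981e-01/-2.531e+00) = 54.605952
iter 3: u=1.450126  f(a)=+4.392e-03  f'(a)=-2.494e+00  a ← 54.605952 − (+4.392e-03/-2.494e+00) = 54.607713
iter 4: u=1.450079  f(a)=+2.406e-07  f'(a)=-2.494e+00  a ← 54.607713 − (+2.406e-07/-2.494e+00) = 54.607713
iter 5: u=1.450079  f(a)=+0.000e+00  f'(a)=-2.494e+00  a ← 54.607713 − (+0.000e+00/-2.494e+00) = 54.607713
converged: |Δa| < 1e-12 after 5 iterations
sag = a·(cosh(S/(2a)) − 1) = 54.607713·(cosh(1.450079) − 1) = 68.205122
T_max/T_min = cosh(S/(2a)) = 2.249002

a=54.608 sag=68.205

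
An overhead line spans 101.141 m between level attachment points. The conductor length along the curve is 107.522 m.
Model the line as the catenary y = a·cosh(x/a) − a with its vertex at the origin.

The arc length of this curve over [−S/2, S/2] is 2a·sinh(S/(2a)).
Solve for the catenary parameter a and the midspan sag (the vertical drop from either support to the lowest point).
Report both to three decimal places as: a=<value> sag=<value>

seed: a₀ = √(S³/(24(L−S))) = √(101.141³/(24·6.381)) = 82.194143
iter 1: u=0.615257  f(a)=+1.219e-01  f'(a)=-1.612e-01  a ← 82.194143 − (+1.219e-01/-1.612e-01) = 82.950034
iter 2: u=0.609650  f(a)=+1.702e-03  f'(a)=-1.568e-01  a ← 82.950034 − (+1.702e-03/-1.568e-01) = 82.960889
iter 3: u=0.609570  f(a)=+3.421e-07  f'(a)=-1.567e-01  a ← 82.960889 − (+3.421e-07/-1.567e-01) = 82.960891
iter 4: u=0.609570  f(a)=-1.421e-14  f'(a)=-1.567e-01  a ← 82.960891 − (-1.421e-14/-1.567e-01) = 82.960891
converged: |Δa| < 1e-12 after 4 iterations
sag = a·(cosh(S/(2a)) − 1) = 82.960891·(cosh(0.609570) − 1) = 15.896352
T_max/T_min = cosh(S/(2a)) = 1.191613

a=82.961 sag=15.896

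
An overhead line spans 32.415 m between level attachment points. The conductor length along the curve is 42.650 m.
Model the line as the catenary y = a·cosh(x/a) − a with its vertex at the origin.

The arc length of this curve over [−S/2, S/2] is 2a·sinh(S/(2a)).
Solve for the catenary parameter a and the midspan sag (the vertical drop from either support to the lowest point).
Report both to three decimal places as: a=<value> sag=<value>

a=12.297 sag=12.320

seed: a₀ = √(S³/(24(L−S))) = √(32.415³/(24·10.235)) = 11.775233
iter 1: u=1.376406  f(a)=+1.014e+00  f'(a)=-2.091e+00  a ← 11.775233 − (+1.014e+00/-2.091e+00) = 12.260407
iter 2: u=1.321938  f(a)=+6.606e-02  f'(a)=-1.827e+00  a ← 12.260407 − (+6.606e-02/-1.827e+00) = 12.296576
iter 3: u=1.318050  f(a)=+3.234e-04  f'(a)=-1.809e+00  a ← 12.296576 − (+3.234e-04/-1.809e+00) = 12.296754
iter 4: u=1.318031  f(a)=+7.832e-09  f'(a)=-1.809e+00  a ← 12.296754 − (+7.832e-09/-1.809e+00) = 12.296754
iter 5: u=1.318031  f(a)=+0.000e+00  f'(a)=-1.809e+00  a ← 12.296754 − (+0.000e+00/-1.809e+00) = 12.296754
converged: |Δa| < 1e-12 after 5 iterations
sag = a·(cosh(S/(2a)) − 1) = 12.296754·(cosh(1.318031) − 1) = 12.319618
T_max/T_min = cosh(S/(2a)) = 2.001859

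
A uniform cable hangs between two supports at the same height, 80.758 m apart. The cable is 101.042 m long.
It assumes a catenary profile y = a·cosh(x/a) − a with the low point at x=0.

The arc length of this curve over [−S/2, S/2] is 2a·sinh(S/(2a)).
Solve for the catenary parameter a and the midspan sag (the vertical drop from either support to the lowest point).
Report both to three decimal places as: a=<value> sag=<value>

seed: a₀ = √(S³/(24(L−S))) = √(80.758³/(24·20.284)) = 32.892426
iter 1: u=1.227608  f(a)=+1.584e+00  f'(a)=-1.430e+00  a ← 32.892426 − (+1.584e+00/-1.430e+00) = 34.000796
iter 2: u=1.187590  f(a)=+8.361e-02  f'(a)=-1.282e+00  a ← 34.000796 − (+8.361e-02/-1.282e+00) = 34.066001
iter 3: u=1.185317  f(a)=+2.615e-04  f'(a)=-1.274e+00  a ← 34.066001 − (+2.615e-04/-1.274e+00) = 34.066206
iter 4: u=1.185310  f(a)=+2.576e-09  f'(a)=-1.274e+00  a ← 34.066206 − (+2.576e-09/-1.274e+00) = 34.066206
iter 5: u=1.185310  f(a)=-2.842e-14  f'(a)=-1.274e+00  a ← 34.066206 − (-2.842e-14/-1.274e+00) = 34.066206
converged: |Δa| < 1e-12 after 5 iterations
sag = a·(cosh(S/(2a)) − 1) = 34.066206·(cosh(1.185310) − 1) = 26.867182
T_max/T_min = cosh(S/(2a)) = 1.788676

a=34.066 sag=26.867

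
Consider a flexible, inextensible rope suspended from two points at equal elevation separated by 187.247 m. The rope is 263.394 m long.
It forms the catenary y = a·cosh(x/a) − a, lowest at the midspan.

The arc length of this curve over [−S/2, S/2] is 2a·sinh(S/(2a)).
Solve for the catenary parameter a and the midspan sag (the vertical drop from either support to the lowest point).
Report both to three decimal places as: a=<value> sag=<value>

seed: a₀ = √(S³/(24(L−S))) = √(187.247³/(24·76.147)) = 59.936349
iter 1: u=1.562049  f(a)=+9.848e+00  f'(a)=-3.217e+00  a ← 59.936349 − (+9.848e+00/-3.217e+00) = 62.997256
iter 2: u=1.486152  f(a)=+8.047e-01  f'(a)=-2.711e+00  a ← 62.997256 − (+8.047e-01/-2.711e+00) = 63.294056
iter 3: u=1.479183  f(a)=+6.429e-03  f'(a)=-2.668e+00  a ← 63.294056 − (+6.429e-03/-2.668e+00) = 63.296465
iter 4: u=1.479127  f(a)=+4.176e-07  f'(a)=-2.668e+00  a ← 63.296465 − (+4.176e-07/-2.668e+00) = 63.296465
iter 5: u=1.479127  f(a)=+5.684e-14  f'(a)=-2.668e+00  a ← 63.296465 − (+5.684e-14/-2.668e+00) = 63.296465
converged: |Δa| < 1e-12 after 5 iterations
sag = a·(cosh(S/(2a)) − 1) = 63.296465·(cosh(1.479127) − 1) = 82.821782
T_max/T_min = cosh(S/(2a)) = 2.308474

a=63.296 sag=82.822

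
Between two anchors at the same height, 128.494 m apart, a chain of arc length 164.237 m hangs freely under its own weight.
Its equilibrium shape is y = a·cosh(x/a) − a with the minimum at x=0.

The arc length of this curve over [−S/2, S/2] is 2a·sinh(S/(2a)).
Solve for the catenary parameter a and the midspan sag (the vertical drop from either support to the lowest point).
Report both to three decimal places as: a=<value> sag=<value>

seed: a₀ = √(S³/(24(L−S))) = √(128.494³/(24·35.743)) = 49.730537
iter 1: u=1.291902  f(a)=+3.104e+00  f'(a)=-1.692e+00  a ← 49.730537 − (+3.104e+00/-1.692e+00) = 51.564965
iter 2: u=1.245943  f(a)=+1.800e-01  f'(a)=-1.501e+00  a ← 51.564965 − (+1.800e-01/-1.501e+00) = 51.684895
iter 3: u=1.243052  f(a)=+6.880e-04  f'(a)=-1.490e+00  a ← 51.684895 − (+6.880e-04/-1.490e+00) = 51.685357
iter 4: u=1.243041  f(a)=+1.013e-08  f'(a)=-1.490e+00  a ← 51.685357 − (+1.013e-08/-1.490e+00) = 51.685357
iter 5: u=1.243041  f(a)=+0.000e+00  f'(a)=-1.490e+00  a ← 51.685357 − (+0.000e+00/-1.490e+00) = 51.685357
converged: |Δa| < 1e-12 after 5 iterations
sag = a·(cosh(S/(2a)) − 1) = 51.685357·(cosh(1.243041) − 1) = 45.344660
T_max/T_min = cosh(S/(2a)) = 1.877321

a=51.685 sag=45.345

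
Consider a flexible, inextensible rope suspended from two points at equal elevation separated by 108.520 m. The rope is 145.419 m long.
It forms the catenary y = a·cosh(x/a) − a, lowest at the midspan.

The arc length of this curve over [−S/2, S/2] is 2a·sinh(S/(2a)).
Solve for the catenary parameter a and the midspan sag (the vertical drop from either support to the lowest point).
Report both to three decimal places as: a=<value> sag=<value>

a=39.792 sag=43.094

seed: a₀ = √(S³/(24(L−S))) = √(108.520³/(24·36.899)) = 37.988466
iter 1: u=1.428328  f(a)=+3.952e+00  f'(a)=-2.369e+00  a ← 37.988466 − (+3.952e+00/-2.369e+00) = 39.656723
iter 2: u=1.368242  f(a)=+2.752e-01  f'(a)=-2.049e+00  a ← 39.656723 − (+2.752e-01/-2.049e+00) = 39.791021
iter 3: u=1.363624  f(a)=+1.556e-03  f'(a)=-2.026e+00  a ← 39.791021 − (+1.556e-03/-2.026e+00) = 39.791789
iter 4: u=1.363598  f(a)=+5.035e-08  f'(a)=-2.026e+00  a ← 39.791789 − (+5.035e-08/-2.026e+00) = 39.791789
iter 5: u=1.363598  f(a)=-2.842e-14  f'(a)=-2.026e+00  a ← 39.791789 − (-2.842e-14/-2.026e+00) = 39.791789
converged: |Δa| < 1e-12 after 5 iterations
sag = a·(cosh(S/(2a)) − 1) = 39.791789·(cosh(1.363598) − 1) = 43.094023
T_max/T_min = cosh(S/(2a)) = 2.082988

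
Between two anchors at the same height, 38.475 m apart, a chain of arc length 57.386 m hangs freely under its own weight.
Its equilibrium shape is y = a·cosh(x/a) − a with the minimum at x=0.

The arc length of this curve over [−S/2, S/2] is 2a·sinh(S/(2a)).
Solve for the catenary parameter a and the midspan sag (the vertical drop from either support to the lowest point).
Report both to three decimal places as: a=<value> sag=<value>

a=11.950 sag=19.132

seed: a₀ = √(S³/(24(L−S))) = √(38.475³/(24·18.911)) = 11.202245
iter 1: u=1.717290  f(a)=+2.993e+00  f'(a)=-4.483e+00  a ← 11.202245 − (+2.993e+00/-4.483e+00) = 11.869810
iter 2: u=1.620708  f(a)=+2.884e-01  f'(a)=-3.657e+00  a ← 11.869810 − (+2.884e-01/-3.657e+00) = 11.948663
iter 3: u=1.610013  f(a)=+3.308e-03  f'(a)=-3.574e+00  a ← 11.948663 − (+3.308e-03/-3.574e+00) = 11.949589
iter 4: u=1.609888  f(a)=+4.464e-07  f'(a)=-3.573e+00  a ← 11.949589 − (+4.464e-07/-3.573e+00) = 11.949589
iter 5: u=1.609888  f(a)=+7.105e-15  f'(a)=-3.573e+00  a ← 11.949589 − (+7.105e-15/-3.573e+00) = 11.949589
converged: |Δa| < 1e-12 after 5 iterations
sag = a·(cosh(S/(2a)) − 1) = 11.949589·(cosh(1.609888) − 1) = 19.132253
T_max/T_min = cosh(S/(2a)) = 2.601080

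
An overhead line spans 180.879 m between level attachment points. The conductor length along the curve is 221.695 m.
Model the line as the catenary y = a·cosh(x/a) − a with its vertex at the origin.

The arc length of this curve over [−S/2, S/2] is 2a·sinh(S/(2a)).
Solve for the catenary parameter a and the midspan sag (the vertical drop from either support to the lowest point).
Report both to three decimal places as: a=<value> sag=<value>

seed: a₀ = √(S³/(24(L−S))) = √(180.879³/(24·40.816)) = 77.725116
iter 1: u=1.163581  f(a)=+2.854e+00  f'(a)=-1.200e+00  a ← 77.725116 − (+2.854e+00/-1.200e+00) = 80.104289
iter 2: u=1.129022  f(a)=+1.363e-01  f'(a)=-1.087e+00  a ← 80.104289 − (+1.363e-01/-1.087e+00) = 80.229609
iter 3: u=1.127258  f(a)=+3.453e-04  f'(a)=-1.082e+00  a ← 80.229609 − (+3.453e-04/-1.082e+00) = 80.229928
iter 4: u=1.127254  f(a)=+2.228e-09  f'(a)=-1.082e+00  a ← 80.229928 − (+2.228e-09/-1.082e+00) = 80.229928
iter 5: u=1.127254  f(a)=+0.000e+00  f'(a)=-1.082e+00  a ← 80.229928 − (+0.000e+00/-1.082e+00) = 80.229928
converged: |Δa| < 1e-12 after 5 iterations
sag = a·(cosh(S/(2a)) − 1) = 80.229928·(cosh(1.127254) − 1) = 56.605775
T_max/T_min = cosh(S/(2a)) = 1.705544

a=80.230 sag=56.606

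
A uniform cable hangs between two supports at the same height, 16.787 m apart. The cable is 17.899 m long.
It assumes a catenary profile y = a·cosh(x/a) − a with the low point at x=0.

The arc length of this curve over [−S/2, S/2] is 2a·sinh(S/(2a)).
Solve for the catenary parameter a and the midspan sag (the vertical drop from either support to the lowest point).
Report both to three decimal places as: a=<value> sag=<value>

seed: a₀ = √(S³/(24(L−S))) = √(16.787³/(24·1.112)) = 13.313788
iter 1: u=0.630437  f(a)=+2.231e-02  f'(a)=-1.738e-01  a ← 13.313788 − (+2.231e-02/-1.738e-01) = 13.442160
iter 2: u=0.624416  f(a)=+3.268e-04  f'(a)=-1.687e-01  a ← 13.442160 − (+3.268e-04/-1.687e-01) = 13.444097
iter 3: u=0.624326  f(a)=+7.242e-08  f'(a)=-1.686e-01  a ← 13.444097 − (+7.242e-08/-1.686e-01) = 13.444098
iter 4: u=0.624326  f(a)=+3.553e-15  f'(a)=-1.686e-01  a ← 13.444098 − (+3.553e-15/-1.686e-01) = 13.444098
converged: |Δa| < 1e-12 after 4 iterations
sag = a·(cosh(S/(2a)) − 1) = 13.444098·(cosh(0.624326) − 1) = 2.706361
T_max/T_min = cosh(S/(2a)) = 1.201305

a=13.444 sag=2.706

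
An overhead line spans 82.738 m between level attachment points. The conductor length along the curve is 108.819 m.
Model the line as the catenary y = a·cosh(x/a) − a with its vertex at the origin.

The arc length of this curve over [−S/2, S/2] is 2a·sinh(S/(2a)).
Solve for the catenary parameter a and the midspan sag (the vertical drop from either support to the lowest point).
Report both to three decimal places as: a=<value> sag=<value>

a=31.411 sag=31.414

seed: a₀ = √(S³/(24(L−S))) = √(82.738³/(24·26.081)) = 30.080828
iter 1: u=1.375261  f(a)=+2.580e+00  f'(a)=-2.085e+00  a ← 30.080828 − (+2.580e+00/-2.085e+00) = 31.318463
iter 2: u=1.320914  f(a)=+1.678e-01  f'(a)=-1.822e+00  a ← 31.318463 − (+1.678e-01/-1.822e+00) = 31.410567
iter 3: u=1.317041  f(a)=+8.187e-04  f'(a)=-1.804e+00  a ← 31.410567 − (+8.187e-04/-1.804e+00) = 31.411021
iter 4: u=1.317022  f(a)=+1.970e-08  f'(a)=-1.804e+00  a ← 31.411021 − (+1.970e-08/-1.804e+00) = 31.411021
iter 5: u=1.317022  f(a)=+1.421e-14  f'(a)=-1.804e+00  a ← 31.411021 − (+1.421e-14/-1.804e+00) = 31.411021
converged: |Δa| < 1e-12 after 5 iterations
sag = a·(cosh(S/(2a)) − 1) = 31.411021·(cosh(1.317022) − 1) = 31.414499
T_max/T_min = cosh(S/(2a)) = 2.000111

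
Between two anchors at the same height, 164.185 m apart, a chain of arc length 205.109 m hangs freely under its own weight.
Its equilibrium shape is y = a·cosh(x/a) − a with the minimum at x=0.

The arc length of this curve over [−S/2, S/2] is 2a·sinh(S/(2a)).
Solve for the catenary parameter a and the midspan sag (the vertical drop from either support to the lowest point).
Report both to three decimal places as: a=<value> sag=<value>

seed: a₀ = √(S³/(24(L−S))) = √(164.185³/(24·40.924)) = 67.128286
iter 1: u=1.222920  f(a)=+3.171e+00  f'(a)=-1.412e+00  a ← 67.128286 − (+3.171e+00/-1.412e+00) = 69.374909
iter 2: u=1.183317  f(a)=+1.662e-01  f'(a)=-1.267e+00  a ← 69.374909 − (+1.662e-01/-1.267e+00) = 69.506036
iter 3: u=1.181084  f(a)=+5.120e-04  f'(a)=-1.259e+00  a ← 69.506036 − (+5.120e-04/-1.259e+00) = 69.506443
iter 4: u=1.181078  f(a)=+4.894e-09  f'(a)=-1.259e+00  a ← 69.506443 − (+4.894e-09/-1.259e+00) = 69.506443
iter 5: u=1.181078  f(a)=+0.000e+00  f'(a)=-1.259e+00  a ← 69.506443 − (+0.000e+00/-1.259e+00) = 69.506443
converged: |Δa| < 1e-12 after 5 iterations
sag = a·(cosh(S/(2a)) − 1) = 69.506443·(cosh(1.181078) − 1) = 54.382907
T_max/T_min = cosh(S/(2a)) = 1.782415

a=69.506 sag=54.383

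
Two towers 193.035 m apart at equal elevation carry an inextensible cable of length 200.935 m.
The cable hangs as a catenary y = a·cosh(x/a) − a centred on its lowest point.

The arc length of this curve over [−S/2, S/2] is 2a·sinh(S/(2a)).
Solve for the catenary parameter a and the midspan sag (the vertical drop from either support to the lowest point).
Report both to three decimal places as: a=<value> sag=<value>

a=195.960 sag=24.254

seed: a₀ = √(S³/(24(L−S))) = √(193.035³/(24·7.900)) = 194.775767
iter 1: u=0.495531  f(a)=+9.756e-02  f'(a)=-8.313e-02  a ← 194.775767 − (+9.756e-02/-8.313e-02) = 195.949395
iter 2: u=0.492563  f(a)=+8.888e-04  f'(a)=-8.162e-02  a ← 195.949395 − (+8.888e-04/-8.162e-02) = 195.960285
iter 3: u=0.492536  f(a)=+7.528e-08  f'(a)=-8.161e-02  a ← 195.960285 − (+7.528e-08/-8.161e-02) = 195.960286
iter 4: u=0.492536  f(a)=-2.842e-14  f'(a)=-8.161e-02  a ← 195.960286 − (-2.842e-14/-8.161e-02) = 195.960286
converged: |Δa| < 1e-12 after 4 iterations
sag = a·(cosh(S/(2a)) − 1) = 195.960286·(cosh(0.492536) − 1) = 24.253592
T_max/T_min = cosh(S/(2a)) = 1.123768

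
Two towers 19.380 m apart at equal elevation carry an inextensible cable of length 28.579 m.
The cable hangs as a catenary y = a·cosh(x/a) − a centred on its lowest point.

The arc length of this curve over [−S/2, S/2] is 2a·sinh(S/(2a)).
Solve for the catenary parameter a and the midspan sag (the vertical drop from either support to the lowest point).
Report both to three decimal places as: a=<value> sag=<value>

seed: a₀ = √(S³/(24(L−S))) = √(19.380³/(24·9.199)) = 5.741888
iter 1: u=1.687598  f(a)=+1.402e+00  f'(a)=-4.215e+00  a ← 5.741888 − (+1.402e+00/-4.215e+00) = 6.074628
iter 2: u=1.595159  f(a)=+1.311e-01  f'(a)=-3.460e+00  a ← 6.074628 − (+1.311e-01/-3.460e+00) = 6.112529
iter 3: u=1.585269  f(a)=+1.408e-03  f'(a)=-3.386e+00  a ← 6.112529 − (+1.408e-03/-3.386e+00) = 6.112945
iter 4: u=1.585161  f(a)=+1.662e-07  f'(a)=-3.385e+00  a ← 6.112945 − (+1.662e-07/-3.385e+00) = 6.112945
iter 5: u=1.585161  f(a)=+0.000e+00  f'(a)=-3.385e+00  a ← 6.112945 − (+0.000e+00/-3.385e+00) = 6.112945
converged: |Δa| < 1e-12 after 5 iterations
sag = a·(cosh(S/(2a)) − 1) = 6.112945·(cosh(1.585161) − 1) = 9.429188
T_max/T_min = cosh(S/(2a)) = 2.542495

a=6.113 sag=9.429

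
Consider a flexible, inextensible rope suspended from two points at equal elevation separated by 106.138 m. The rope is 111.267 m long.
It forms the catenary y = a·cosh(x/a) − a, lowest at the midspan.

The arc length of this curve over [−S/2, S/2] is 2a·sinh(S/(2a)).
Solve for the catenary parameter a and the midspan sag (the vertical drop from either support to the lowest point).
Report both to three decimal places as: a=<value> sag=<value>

a=99.263 sag=14.527

seed: a₀ = √(S³/(24(L−S))) = √(106.138³/(24·5.129)) = 98.556297
iter 1: u=0.538464  f(a)=+7.487e-02  f'(a)=-1.071e-01  a ← 98.556297 − (+7.487e-02/-1.071e-01) = 99.255168
iter 2: u=0.534672  f(a)=+8.039e-04  f'(a)=-1.048e-01  a ← 99.255168 − (+8.039e-04/-1.048e-01) = 99.262836
iter 3: u=0.534631  f(a)=+9.490e-08  f'(a)=-1.048e-01  a ← 99.262836 − (+9.490e-08/-1.048e-01) = 99.262836
iter 4: u=0.534631  f(a)=+4.263e-14  f'(a)=-1.048e-01  a ← 99.262836 − (+4.263e-14/-1.048e-01) = 99.262836
converged: |Δa| < 1e-12 after 4 iterations
sag = a·(cosh(S/(2a)) − 1) = 99.262836·(cosh(0.534631) − 1) = 14.527308
T_max/T_min = cosh(S/(2a)) = 1.146352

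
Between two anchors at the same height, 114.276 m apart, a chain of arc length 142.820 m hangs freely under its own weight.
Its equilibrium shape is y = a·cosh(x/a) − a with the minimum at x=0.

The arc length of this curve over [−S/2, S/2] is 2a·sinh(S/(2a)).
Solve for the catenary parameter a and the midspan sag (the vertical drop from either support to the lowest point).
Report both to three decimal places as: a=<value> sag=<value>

a=48.330 sag=37.897

seed: a₀ = √(S³/(24(L−S))) = √(114.276³/(24·28.544)) = 46.673407
iter 1: u=1.224209  f(a)=+2.217e+00  f'(a)=-1.417e+00  a ← 46.673407 − (+2.217e+00/-1.417e+00) = 48.238394
iter 2: u=1.184492  f(a)=+1.164e-01  f'(a)=-1.271e+00  a ← 48.238394 − (+1.164e-01/-1.271e+00) = 48.329936
iter 3: u=1.182249  f(a)=+3.601e-04  f'(a)=-1.263e+00  a ← 48.329936 − (+3.601e-04/-1.263e+00) = 48.330221
iter 4: u=1.182242  f(a)=+3.471e-09  f'(a)=-1.263e+00  a ← 48.330221 − (+3.471e-09/-1.263e+00) = 48.330221
iter 5: u=1.182242  f(a)=+0.000e+00  f'(a)=-1.263e+00  a ← 48.330221 − (+0.000e+00/-1.263e+00) = 48.330221
converged: |Δa| < 1e-12 after 5 iterations
sag = a·(cosh(S/(2a)) − 1) = 48.330221·(cosh(1.182242) − 1) = 37.897375
T_max/T_min = cosh(S/(2a)) = 1.784134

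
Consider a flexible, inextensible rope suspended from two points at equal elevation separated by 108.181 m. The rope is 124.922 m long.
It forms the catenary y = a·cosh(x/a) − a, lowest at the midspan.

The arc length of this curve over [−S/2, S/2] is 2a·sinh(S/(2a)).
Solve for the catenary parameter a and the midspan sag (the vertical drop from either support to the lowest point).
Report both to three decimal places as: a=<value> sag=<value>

a=57.394 sag=27.432

seed: a₀ = √(S³/(24(L−S))) = √(108.181³/(24·16.741)) = 56.134540
iter 1: u=0.963587  f(a)=+7.946e-01  f'(a)=-6.537e-01  a ← 56.134540 − (+7.946e-01/-6.537e-01) = 57.350073
iter 2: u=0.943164  f(a)=+2.654e-02  f'(a)=-6.107e-01  a ← 57.350073 − (+2.654e-02/-6.107e-01) = 57.393536
iter 3: u=0.942449  f(a)=+3.188e-05  f'(a)=-6.092e-01  a ← 57.393536 − (+3.188e-05/-6.092e-01) = 57.393589
iter 4: u=0.942448  f(a)=+4.614e-11  f'(a)=-6.092e-01  a ← 57.393589 − (+4.614e-11/-6.092e-01) = 57.393589
iter 5: u=0.942448  f(a)=-1.421e-14  f'(a)=-6.092e-01  a ← 57.393589 − (-1.421e-14/-6.092e-01) = 57.393589
converged: |Δa| < 1e-12 after 5 iterations
sag = a·(cosh(S/(2a)) − 1) = 57.393589·(cosh(0.942448) − 1) = 27.432118
T_max/T_min = cosh(S/(2a)) = 1.477965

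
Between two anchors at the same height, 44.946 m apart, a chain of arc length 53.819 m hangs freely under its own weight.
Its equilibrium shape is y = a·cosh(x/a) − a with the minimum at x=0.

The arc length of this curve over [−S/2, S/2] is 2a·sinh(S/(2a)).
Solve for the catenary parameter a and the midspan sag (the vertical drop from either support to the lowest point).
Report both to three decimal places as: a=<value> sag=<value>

seed: a₀ = √(S³/(24(L−S))) = √(44.946³/(24·8.873)) = 20.648842
iter 1: u=1.088342  f(a)=+5.406e-01  f'(a)=-9.656e-01  a ← 20.648842 − (+5.406e-01/-9.656e-01) = 21.208655
iter 2: u=1.059615  f(a)=+2.276e-02  f'(a)=-8.858e-01  a ← 21.208655 − (+2.276e-02/-8.858e-01) = 21.234351
iter 3: u=1.058332  f(a)=+4.429e-05  f'(a)=-8.824e-01  a ← 21.234351 − (+4.429e-05/-8.824e-01) = 21.234401
iter 4: u=1.058330  f(a)=+1.684e-10  f'(a)=-8.824e-01  a ← 21.234401 − (+1.684e-10/-8.824e-01) = 21.234401
iter 5: u=1.058330  f(a)=-7.105e-15  f'(a)=-8.824e-01  a ← 21.234401 − (-7.105e-15/-8.824e-01) = 21.234401
converged: |Δa| < 1e-12 after 5 iterations
sag = a·(cosh(S/(2a)) − 1) = 21.234401·(cosh(1.058330) − 1) = 13.044178
T_max/T_min = cosh(S/(2a)) = 1.614295

a=21.234 sag=13.044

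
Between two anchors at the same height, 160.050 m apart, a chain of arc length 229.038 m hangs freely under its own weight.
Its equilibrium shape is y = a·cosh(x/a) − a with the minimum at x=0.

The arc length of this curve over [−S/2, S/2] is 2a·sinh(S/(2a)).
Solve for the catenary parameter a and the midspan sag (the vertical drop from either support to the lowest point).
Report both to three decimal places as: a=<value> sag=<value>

seed: a₀ = √(S³/(24(L−S))) = √(160.050³/(24·68.988)) = 49.761231
iter 1: u=1.608180  f(a)=+9.491e+00  f'(a)=-3.559e+00  a ← 49.761231 − (+9.491e+00/-3.559e+00) = 52.427580
iter 2: u=1.526391  f(a)=+8.162e-01  f'(a)=-2.971e+00  a ← 52.427580 − (+8.162e-01/-2.971e+00) = 52.702273
iter 3: u=1.518435  f(a)=+7.291e-03  f'(a)=-2.918e+00  a ← 52.702273 − (+7.291e-03/-2.918e+00) = 52.704771
iter 4: u=1.518363  f(a)=+5.933e-07  f'(a)=-2.918e+00  a ← 52.704771 − (+5.933e-07/-2.918e+00) = 52.704772
iter 5: u=1.518363  f(a)=+0.000e+00  f'(a)=-2.918e+00  a ← 52.704772 − (+0.000e+00/-2.918e+00) = 52.704772
converged: |Δa| < 1e-12 after 5 iterations
sag = a·(cosh(S/(2a)) − 1) = 52.704772·(cosh(1.518363) − 1) = 73.360268
T_max/T_min = cosh(S/(2a)) = 2.391909

a=52.705 sag=73.360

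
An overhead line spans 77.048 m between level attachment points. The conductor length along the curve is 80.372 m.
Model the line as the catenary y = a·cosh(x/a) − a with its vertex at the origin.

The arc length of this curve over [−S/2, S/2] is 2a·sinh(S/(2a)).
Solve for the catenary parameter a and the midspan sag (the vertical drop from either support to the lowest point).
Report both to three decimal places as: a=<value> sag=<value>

a=76.204 sag=9.947

seed: a₀ = √(S³/(24(L−S))) = √(77.048³/(24·3.324)) = 75.719184
iter 1: u=0.508775  f(a)=+4.329e-02  f'(a)=-9.009e-02  a ← 75.719184 − (+4.329e-02/-9.009e-02) = 76.199663
iter 2: u=0.505567  f(a)=+4.155e-04  f'(a)=-8.837e-02  a ← 76.199663 − (+4.155e-04/-8.837e-02) = 76.204365
iter 3: u=0.505535  f(a)=+3.910e-08  f'(a)=-8.835e-02  a ← 76.204365 − (+3.910e-08/-8.835e-02) = 76.204365
iter 4: u=0.505535  f(a)=+0.000e+00  f'(a)=-8.835e-02  a ← 76.204365 − (+0.000e+00/-8.835e-02) = 76.204365
converged: |Δa| < 1e-12 after 4 iterations
sag = a·(cosh(S/(2a)) − 1) = 76.204365·(cosh(0.505535) − 1) = 9.946780
T_max/T_min = cosh(S/(2a)) = 1.130528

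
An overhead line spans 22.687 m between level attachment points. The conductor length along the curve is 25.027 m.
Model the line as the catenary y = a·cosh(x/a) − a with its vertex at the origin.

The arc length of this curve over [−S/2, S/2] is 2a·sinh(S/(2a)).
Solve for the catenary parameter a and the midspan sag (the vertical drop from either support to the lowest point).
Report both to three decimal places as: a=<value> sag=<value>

a=14.638 sag=4.620

seed: a₀ = √(S³/(24(L−S))) = √(22.687³/(24·2.340)) = 14.419562
iter 1: u=0.786674  f(a)=+7.348e-02  f'(a)=-3.451e-01  a ← 14.419562 − (+7.348e-02/-3.451e-01) = 14.632496
iter 2: u=0.775227  f(a)=+1.659e-03  f'(a)=-3.297e-01  a ← 14.632496 − (+1.659e-03/-3.297e-01) = 14.637529
iter 3: u=0.774960  f(a)=+8.895e-07  f'(a)=-3.293e-01  a ← 14.637529 − (+8.895e-07/-3.293e-01) = 14.637532
iter 4: u=0.774960  f(a)=+2.593e-13  f'(a)=-3.293e-01  a ← 14.637532 − (+2.593e-13/-3.293e-01) = 14.637532
converged: |Δa| < 1e-12 after 4 iterations
sag = a·(cosh(S/(2a)) − 1) = 14.637532·(cosh(0.774960) − 1) = 4.619805
T_max/T_min = cosh(S/(2a)) = 1.315614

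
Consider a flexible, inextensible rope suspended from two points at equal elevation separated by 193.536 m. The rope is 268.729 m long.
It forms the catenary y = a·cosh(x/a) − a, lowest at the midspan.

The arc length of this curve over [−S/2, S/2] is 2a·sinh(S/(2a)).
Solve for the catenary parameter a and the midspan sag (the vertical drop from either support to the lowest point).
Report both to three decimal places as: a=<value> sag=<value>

a=66.786 sag=83.262

seed: a₀ = √(S³/(24(L−S))) = √(193.536³/(24·75.193)) = 63.379428
iter 1: u=1.526805  f(a)=+9.267e+00  f'(a)=-2.974e+00  a ← 63.379428 − (+9.267e+00/-2.974e+00) = 66.495347
iter 2: u=1.455260  f(a)=+7.272e-01  f'(a)=-2.524e+00  a ← 66.495347 − (+7.272e-01/-2.524e+00) = 66.783469
iter 3: u=1.448981  f(a)=+5.321e-03  f'(a)=-2.487e+00  a ← 66.783469 − (+5.321e-03/-2.487e+00) = 66.785608
iter 4: u=1.448935  f(a)=+2.895e-07  f'(a)=-2.487e+00  a ← 66.785608 − (+2.895e-07/-2.487e+00) = 66.785608
iter 5: u=1.448935  f(a)=-5.684e-14  f'(a)=-2.487e+00  a ← 66.785608 − (-5.684e-14/-2.487e+00) = 66.785608
converged: |Δa| < 1e-12 after 5 iterations
sag = a·(cosh(S/(2a)) − 1) = 66.785608·(cosh(1.448935) − 1) = 83.261505
T_max/T_min = cosh(S/(2a)) = 2.246698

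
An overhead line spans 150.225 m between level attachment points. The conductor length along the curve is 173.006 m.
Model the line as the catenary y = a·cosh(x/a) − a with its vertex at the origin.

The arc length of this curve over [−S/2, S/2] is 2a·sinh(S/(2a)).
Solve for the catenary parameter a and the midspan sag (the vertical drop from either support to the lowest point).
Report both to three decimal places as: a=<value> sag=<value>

seed: a₀ = √(S³/(24(L−S))) = √(150.225³/(24·22.781)) = 78.744695
iter 1: u=0.953874  f(a)=+1.059e+00  f'(a)=-6.330e-01  a ← 78.744695 − (+1.059e+00/-6.330e-01) = 80.417916
iter 2: u=0.934027  f(a)=+3.470e-02  f'(a)=-5.921e-01  a ← 80.417916 − (+3.470e-02/-5.921e-01) = 80.476517
iter 3: u=0.933347  f(a)=+4.004e-05  f'(a)=-5.908e-01  a ← 80.476517 − (+4.004e-05/-5.908e-01) = 80.476585
iter 4: u=0.933346  f(a)=+5.340e-11  f'(a)=-5.908e-01  a ← 80.476585 − (+5.340e-11/-5.908e-01) = 80.476585
iter 5: u=0.933346  f(a)=+2.842e-14  f'(a)=-5.908e-01  a ← 80.476585 − (+2.842e-14/-5.908e-01) = 80.476585
converged: |Δa| < 1e-12 after 5 iterations
sag = a·(cosh(S/(2a)) − 1) = 80.476585·(cosh(0.933346) − 1) = 37.672684
T_max/T_min = cosh(S/(2a)) = 1.468120

a=80.477 sag=37.673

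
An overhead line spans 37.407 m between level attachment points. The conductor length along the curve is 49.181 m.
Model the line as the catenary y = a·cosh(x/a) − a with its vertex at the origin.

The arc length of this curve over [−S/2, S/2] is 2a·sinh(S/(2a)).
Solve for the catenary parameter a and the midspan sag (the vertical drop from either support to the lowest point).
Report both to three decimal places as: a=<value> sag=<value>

seed: a₀ = √(S³/(24(L−S))) = √(37.407³/(24·11.774)) = 13.610111
iter 1: u=1.374236  f(a)=+1.163e+00  f'(a)=-2.080e+00  a ← 13.610111 − (+1.163e+00/-2.080e+00) = 14.169358
iter 2: u=1.319996  f(a)=+7.553e-02  f'(a)=-1.818e+00  a ← 14.169358 − (+7.553e-02/-1.818e+00) = 14.210913
iter 3: u=1.316136  f(a)=+3.675e-04  f'(a)=-1.800e+00  a ← 14.210913 − (+3.675e-04/-1.800e+00) = 14.211117
iter 4: u=1.316118  f(a)=+8.790e-09  f'(a)=-1.800e+00  a ← 14.211117 − (+8.790e-09/-1.800e+00) = 14.211117
iter 5: u=1.316118  f(a)=+1.421e-14  f'(a)=-1.800e+00  a ← 14.211117 − (+1.421e-14/-1.800e+00) = 14.211117
converged: |Δa| < 1e-12 after 5 iterations
sag = a·(cosh(S/(2a)) − 1) = 14.211117·(cosh(1.316118) − 1) = 14.190442
T_max/T_min = cosh(S/(2a)) = 1.998545

a=14.211 sag=14.190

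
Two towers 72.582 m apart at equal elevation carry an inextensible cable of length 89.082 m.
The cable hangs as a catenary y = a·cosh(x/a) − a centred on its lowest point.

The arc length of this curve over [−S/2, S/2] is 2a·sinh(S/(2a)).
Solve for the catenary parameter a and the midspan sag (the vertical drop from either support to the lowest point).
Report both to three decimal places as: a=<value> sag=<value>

seed: a₀ = √(S³/(24(L−S))) = √(72.582³/(24·16.500)) = 31.073903
iter 1: u=1.167893  f(a)=+1.163e+00  f'(a)=-1.214e+00  a ← 31.073903 − (+1.163e+00/-1.214e+00) = 32.031443
iter 2: u=1.132980  f(a)=+5.590e-02  f'(a)=-1.100e+00  a ← 32.031443 − (+5.590e-02/-1.100e+00) = 32.082266
iter 3: u=1.131186  f(a)=+1.437e-04  f'(a)=-1.094e+00  a ← 32.082266 − (+1.437e-04/-1.094e+00) = 32.082398
iter 4: u=1.131181  f(a)=+9.549e-10  f'(a)=-1.094e+00  a ← 32.082398 − (+9.549e-10/-1.094e+00) = 32.082398
iter 5: u=1.131181  f(a)=+1.421e-14  f'(a)=-1.094e+00  a ← 32.082398 − (+1.421e-14/-1.094e+00) = 32.082398
converged: |Δa| < 1e-12 after 5 iterations
sag = a·(cosh(S/(2a)) − 1) = 32.082398·(cosh(1.131181) − 1) = 22.810051
T_max/T_min = cosh(S/(2a)) = 1.710983

a=32.082 sag=22.810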